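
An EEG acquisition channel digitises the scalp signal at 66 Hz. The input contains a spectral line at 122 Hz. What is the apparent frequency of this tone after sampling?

10 Hz

122 Hz mod fs = 56 Hz.
56 Hz > fs/2 = 33 Hz, folds to fs − 56 Hz = 10 Hz.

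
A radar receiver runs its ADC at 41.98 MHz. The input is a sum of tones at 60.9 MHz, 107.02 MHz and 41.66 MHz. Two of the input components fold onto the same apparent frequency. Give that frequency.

18.92 MHz

fs/2 = 20.99 MHz.
60.9 MHz mod fs = 18.92 MHz.
18.92 MHz ≤ fs/2 = 20.99 MHz, appears at 18.92 MHz.
107.02 MHz mod fs = 23.06 MHz.
23.06 MHz > fs/2 = 20.99 MHz, folds to fs − 23.06 MHz = 18.92 MHz.
41.66 MHz > fs/2 = 20.99 MHz, folds to fs − 41.66 MHz = 0.32 MHz.
60.9 MHz and 107.02 MHz both map to 18.92 MHz.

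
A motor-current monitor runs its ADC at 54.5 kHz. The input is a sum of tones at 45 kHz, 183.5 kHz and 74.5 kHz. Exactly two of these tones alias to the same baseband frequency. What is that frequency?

fs/2 = 27.25 kHz.
45 kHz > fs/2 = 27.25 kHz, folds to fs − 45 kHz = 9.5 kHz.
183.5 kHz mod fs = 20 kHz.
20 kHz ≤ fs/2 = 27.25 kHz, appears at 20 kHz.
74.5 kHz mod fs = 20 kHz.
20 kHz ≤ fs/2 = 27.25 kHz, appears at 20 kHz.
74.5 kHz and 183.5 kHz both map to 20 kHz.

20 kHz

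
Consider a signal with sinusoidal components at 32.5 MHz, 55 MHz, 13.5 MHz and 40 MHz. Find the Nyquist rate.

Highest-frequency component: 55 MHz.
Nyquist rate = 2 × 55 MHz = 110 MHz.

110 MHz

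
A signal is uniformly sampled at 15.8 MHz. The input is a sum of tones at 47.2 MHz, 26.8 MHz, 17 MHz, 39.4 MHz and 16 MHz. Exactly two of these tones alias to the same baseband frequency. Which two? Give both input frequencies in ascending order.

fs/2 = 7.9 MHz.
47.2 MHz mod fs = 15.6 MHz.
15.6 MHz > fs/2 = 7.9 MHz, folds to fs − 15.6 MHz = 0.2 MHz.
26.8 MHz mod fs = 11 MHz.
11 MHz > fs/2 = 7.9 MHz, folds to fs − 11 MHz = 4.8 MHz.
17 MHz mod fs = 1.2 MHz.
1.2 MHz ≤ fs/2 = 7.9 MHz, appears at 1.2 MHz.
39.4 MHz mod fs = 7.8 MHz.
7.8 MHz ≤ fs/2 = 7.9 MHz, appears at 7.8 MHz.
16 MHz mod fs = 0.2 MHz.
0.2 MHz ≤ fs/2 = 7.9 MHz, appears at 0.2 MHz.
16 MHz and 47.2 MHz both map to 0.2 MHz.

16 MHz, 47.2 MHz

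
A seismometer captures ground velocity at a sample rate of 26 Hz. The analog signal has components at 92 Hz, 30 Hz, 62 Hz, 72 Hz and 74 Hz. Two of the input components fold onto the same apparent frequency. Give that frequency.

fs/2 = 13 Hz.
92 Hz mod fs = 14 Hz.
14 Hz > fs/2 = 13 Hz, folds to fs − 14 Hz = 12 Hz.
30 Hz mod fs = 4 Hz.
4 Hz ≤ fs/2 = 13 Hz, appears at 4 Hz.
62 Hz mod fs = 10 Hz.
10 Hz ≤ fs/2 = 13 Hz, appears at 10 Hz.
72 Hz mod fs = 20 Hz.
20 Hz > fs/2 = 13 Hz, folds to fs − 20 Hz = 6 Hz.
74 Hz mod fs = 22 Hz.
22 Hz > fs/2 = 13 Hz, folds to fs − 22 Hz = 4 Hz.
30 Hz and 74 Hz both map to 4 Hz.

4 Hz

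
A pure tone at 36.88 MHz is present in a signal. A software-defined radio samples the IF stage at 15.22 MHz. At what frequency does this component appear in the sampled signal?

6.44 MHz

36.88 MHz mod fs = 6.44 MHz.
6.44 MHz ≤ fs/2 = 7.61 MHz, appears at 6.44 MHz.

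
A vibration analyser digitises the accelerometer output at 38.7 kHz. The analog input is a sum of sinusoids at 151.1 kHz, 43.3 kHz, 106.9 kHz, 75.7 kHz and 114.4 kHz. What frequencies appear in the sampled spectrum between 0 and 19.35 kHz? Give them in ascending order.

1.7 kHz, 3.7 kHz, 4.6 kHz, 9.2 kHz

fs/2 = 19.35 kHz.
151.1 kHz mod fs = 35 kHz.
35 kHz > fs/2 = 19.35 kHz, folds to fs − 35 kHz = 3.7 kHz.
43.3 kHz mod fs = 4.6 kHz.
4.6 kHz ≤ fs/2 = 19.35 kHz, appears at 4.6 kHz.
106.9 kHz mod fs = 29.5 kHz.
29.5 kHz > fs/2 = 19.35 kHz, folds to fs − 29.5 kHz = 9.2 kHz.
75.7 kHz mod fs = 37 kHz.
37 kHz > fs/2 = 19.35 kHz, folds to fs − 37 kHz = 1.7 kHz.
114.4 kHz mod fs = 37 kHz.
37 kHz > fs/2 = 19.35 kHz, folds to fs − 37 kHz = 1.7 kHz.
Distinct values: {1.7 kHz, 3.7 kHz, 4.6 kHz, 9.2 kHz}.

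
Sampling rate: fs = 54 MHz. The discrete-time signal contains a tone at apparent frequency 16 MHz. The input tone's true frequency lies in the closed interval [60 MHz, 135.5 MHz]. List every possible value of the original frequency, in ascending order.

70 MHz, 92 MHz, 124 MHz

Frequencies that alias to 16 MHz are k·fs ± 16 MHz for integer k ≥ 0.
k=0: 16 MHz.
k=1: 38 MHz, 70 MHz.
k=2: 92 MHz, 124 MHz.
k=3: 146 MHz, 178 MHz.
Within [60 MHz, 135.5 MHz]: 70 MHz, 92 MHz, 124 MHz.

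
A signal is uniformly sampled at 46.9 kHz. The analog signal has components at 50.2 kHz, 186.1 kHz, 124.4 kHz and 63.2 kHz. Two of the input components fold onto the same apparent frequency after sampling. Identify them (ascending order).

63.2 kHz, 124.4 kHz

fs/2 = 23.45 kHz.
50.2 kHz mod fs = 3.3 kHz.
3.3 kHz ≤ fs/2 = 23.45 kHz, appears at 3.3 kHz.
186.1 kHz mod fs = 45.4 kHz.
45.4 kHz > fs/2 = 23.45 kHz, folds to fs − 45.4 kHz = 1.5 kHz.
124.4 kHz mod fs = 30.6 kHz.
30.6 kHz > fs/2 = 23.45 kHz, folds to fs − 30.6 kHz = 16.3 kHz.
63.2 kHz mod fs = 16.3 kHz.
16.3 kHz ≤ fs/2 = 23.45 kHz, appears at 16.3 kHz.
63.2 kHz and 124.4 kHz both map to 16.3 kHz.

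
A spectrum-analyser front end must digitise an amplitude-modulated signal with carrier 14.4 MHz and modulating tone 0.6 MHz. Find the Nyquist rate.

AM sidebands sit at fc ± fm = 13.8 MHz and 15 MHz.
Highest-frequency component: 15 MHz.
Nyquist rate = 2 × 15 MHz = 30 MHz.

30 MHz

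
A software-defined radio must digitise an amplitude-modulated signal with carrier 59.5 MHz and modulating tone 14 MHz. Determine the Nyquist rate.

147 MHz

AM sidebands sit at fc ± fm = 45.5 MHz and 73.5 MHz.
Highest-frequency component: 73.5 MHz.
Nyquist rate = 2 × 73.5 MHz = 147 MHz.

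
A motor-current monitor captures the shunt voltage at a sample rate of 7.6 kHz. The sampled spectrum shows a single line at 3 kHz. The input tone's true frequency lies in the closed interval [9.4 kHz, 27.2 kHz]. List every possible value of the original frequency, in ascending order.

10.6 kHz, 12.2 kHz, 18.2 kHz, 19.8 kHz, 25.8 kHz

Frequencies that alias to 3 kHz are k·fs ± 3 kHz for integer k ≥ 0.
k=0: 3 kHz.
k=1: 4.6 kHz, 10.6 kHz.
k=2: 12.2 kHz, 18.2 kHz.
k=3: 19.8 kHz, 25.8 kHz.
k=4: 27.4 kHz, 33.4 kHz.
Within [9.4 kHz, 27.2 kHz]: 10.6 kHz, 12.2 kHz, 18.2 kHz, 19.8 kHz, 25.8 kHz.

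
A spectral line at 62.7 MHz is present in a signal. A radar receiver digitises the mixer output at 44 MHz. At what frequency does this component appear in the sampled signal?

62.7 MHz mod fs = 18.7 MHz.
18.7 MHz ≤ fs/2 = 22 MHz, appears at 18.7 MHz.

18.7 MHz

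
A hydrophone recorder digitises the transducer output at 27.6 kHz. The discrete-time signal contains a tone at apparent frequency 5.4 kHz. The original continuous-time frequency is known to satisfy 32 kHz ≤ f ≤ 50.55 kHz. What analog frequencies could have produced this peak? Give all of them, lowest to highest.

Frequencies that alias to 5.4 kHz are k·fs ± 5.4 kHz for integer k ≥ 0.
k=0: 5.4 kHz.
k=1: 22.2 kHz, 33 kHz.
k=2: 49.8 kHz, 60.6 kHz.
k=3: 77.4 kHz, 88.2 kHz.
Within [32 kHz, 50.55 kHz]: 33 kHz, 49.8 kHz.

33 kHz, 49.8 kHz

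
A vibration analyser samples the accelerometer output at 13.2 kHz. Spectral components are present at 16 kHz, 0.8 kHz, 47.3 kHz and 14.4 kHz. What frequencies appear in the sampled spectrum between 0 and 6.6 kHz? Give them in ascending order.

fs/2 = 6.6 kHz.
16 kHz mod fs = 2.8 kHz.
2.8 kHz ≤ fs/2 = 6.6 kHz, appears at 2.8 kHz.
0.8 kHz ≤ fs/2 = 6.6 kHz, passes unchanged.
47.3 kHz mod fs = 7.7 kHz.
7.7 kHz > fs/2 = 6.6 kHz, folds to fs − 7.7 kHz = 5.5 kHz.
14.4 kHz mod fs = 1.2 kHz.
1.2 kHz ≤ fs/2 = 6.6 kHz, appears at 1.2 kHz.
Distinct values: {0.8 kHz, 1.2 kHz, 2.8 kHz, 5.5 kHz}.

0.8 kHz, 1.2 kHz, 2.8 kHz, 5.5 kHz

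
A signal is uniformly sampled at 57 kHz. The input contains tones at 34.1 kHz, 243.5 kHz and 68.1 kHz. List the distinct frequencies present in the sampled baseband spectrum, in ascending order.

11.1 kHz, 15.5 kHz, 22.9 kHz

fs/2 = 28.5 kHz.
34.1 kHz > fs/2 = 28.5 kHz, folds to fs − 34.1 kHz = 22.9 kHz.
243.5 kHz mod fs = 15.5 kHz.
15.5 kHz ≤ fs/2 = 28.5 kHz, appears at 15.5 kHz.
68.1 kHz mod fs = 11.1 kHz.
11.1 kHz ≤ fs/2 = 28.5 kHz, appears at 11.1 kHz.
Distinct values: {11.1 kHz, 15.5 kHz, 22.9 kHz}.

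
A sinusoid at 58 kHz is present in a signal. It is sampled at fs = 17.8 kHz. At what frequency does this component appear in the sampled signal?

4.6 kHz

58 kHz mod fs = 4.6 kHz.
4.6 kHz ≤ fs/2 = 8.9 kHz, appears at 4.6 kHz.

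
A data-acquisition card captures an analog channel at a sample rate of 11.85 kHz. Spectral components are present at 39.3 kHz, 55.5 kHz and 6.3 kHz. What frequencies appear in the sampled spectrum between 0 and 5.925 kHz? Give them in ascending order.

3.75 kHz, 5.55 kHz

fs/2 = 5.925 kHz.
39.3 kHz mod fs = 3.75 kHz.
3.75 kHz ≤ fs/2 = 5.925 kHz, appears at 3.75 kHz.
55.5 kHz mod fs = 8.1 kHz.
8.1 kHz > fs/2 = 5.925 kHz, folds to fs − 8.1 kHz = 3.75 kHz.
6.3 kHz > fs/2 = 5.925 kHz, folds to fs − 6.3 kHz = 5.55 kHz.
Distinct values: {3.75 kHz, 5.55 kHz}.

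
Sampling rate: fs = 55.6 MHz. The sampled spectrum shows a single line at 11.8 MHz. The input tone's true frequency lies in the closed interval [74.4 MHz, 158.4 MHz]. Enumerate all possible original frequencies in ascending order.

Frequencies that alias to 11.8 MHz are k·fs ± 11.8 MHz for integer k ≥ 0.
k=0: 11.8 MHz.
k=1: 43.8 MHz, 67.4 MHz.
k=2: 99.4 MHz, 123 MHz.
k=3: 155 MHz, 178.6 MHz.
k=4: 210.6 MHz, 234.2 MHz.
Within [74.4 MHz, 158.4 MHz]: 99.4 MHz, 123 MHz, 155 MHz.

99.4 MHz, 123 MHz, 155 MHz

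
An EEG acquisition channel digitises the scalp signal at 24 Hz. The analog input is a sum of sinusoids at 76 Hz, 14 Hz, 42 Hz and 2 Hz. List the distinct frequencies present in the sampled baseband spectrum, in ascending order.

fs/2 = 12 Hz.
76 Hz mod fs = 4 Hz.
4 Hz ≤ fs/2 = 12 Hz, appears at 4 Hz.
14 Hz > fs/2 = 12 Hz, folds to fs − 14 Hz = 10 Hz.
42 Hz mod fs = 18 Hz.
18 Hz > fs/2 = 12 Hz, folds to fs − 18 Hz = 6 Hz.
2 Hz ≤ fs/2 = 12 Hz, passes unchanged.
Distinct values: {2 Hz, 4 Hz, 6 Hz, 10 Hz}.

2 Hz, 4 Hz, 6 Hz, 10 Hz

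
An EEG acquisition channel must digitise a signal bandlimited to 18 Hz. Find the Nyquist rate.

36 Hz

Nyquist rate = 2 × 18 Hz = 36 Hz.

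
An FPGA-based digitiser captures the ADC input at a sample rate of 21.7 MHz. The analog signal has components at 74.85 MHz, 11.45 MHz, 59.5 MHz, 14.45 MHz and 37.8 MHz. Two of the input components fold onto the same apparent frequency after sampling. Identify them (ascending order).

37.8 MHz, 59.5 MHz

fs/2 = 10.85 MHz.
74.85 MHz mod fs = 9.75 MHz.
9.75 MHz ≤ fs/2 = 10.85 MHz, appears at 9.75 MHz.
11.45 MHz > fs/2 = 10.85 MHz, folds to fs − 11.45 MHz = 10.25 MHz.
59.5 MHz mod fs = 16.1 MHz.
16.1 MHz > fs/2 = 10.85 MHz, folds to fs − 16.1 MHz = 5.6 MHz.
14.45 MHz > fs/2 = 10.85 MHz, folds to fs − 14.45 MHz = 7.25 MHz.
37.8 MHz mod fs = 16.1 MHz.
16.1 MHz > fs/2 = 10.85 MHz, folds to fs − 16.1 MHz = 5.6 MHz.
37.8 MHz and 59.5 MHz both map to 5.6 MHz.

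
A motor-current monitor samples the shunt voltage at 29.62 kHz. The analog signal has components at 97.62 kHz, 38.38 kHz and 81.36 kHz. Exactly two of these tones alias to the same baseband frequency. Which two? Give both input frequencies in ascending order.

fs/2 = 14.81 kHz.
97.62 kHz mod fs = 8.76 kHz.
8.76 kHz ≤ fs/2 = 14.81 kHz, appears at 8.76 kHz.
38.38 kHz mod fs = 8.76 kHz.
8.76 kHz ≤ fs/2 = 14.81 kHz, appears at 8.76 kHz.
81.36 kHz mod fs = 22.12 kHz.
22.12 kHz > fs/2 = 14.81 kHz, folds to fs − 22.12 kHz = 7.5 kHz.
38.38 kHz and 97.62 kHz both map to 8.76 kHz.

38.38 kHz, 97.62 kHz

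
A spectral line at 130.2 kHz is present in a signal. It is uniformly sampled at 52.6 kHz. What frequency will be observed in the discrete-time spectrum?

25 kHz

130.2 kHz mod fs = 25 kHz.
25 kHz ≤ fs/2 = 26.3 kHz, appears at 25 kHz.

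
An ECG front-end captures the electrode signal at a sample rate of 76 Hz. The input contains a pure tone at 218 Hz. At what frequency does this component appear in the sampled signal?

10 Hz

218 Hz mod fs = 66 Hz.
66 Hz > fs/2 = 38 Hz, folds to fs − 66 Hz = 10 Hz.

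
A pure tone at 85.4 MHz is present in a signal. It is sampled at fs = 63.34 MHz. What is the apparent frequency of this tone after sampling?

22.06 MHz

85.4 MHz mod fs = 22.06 MHz.
22.06 MHz ≤ fs/2 = 31.67 MHz, appears at 22.06 MHz.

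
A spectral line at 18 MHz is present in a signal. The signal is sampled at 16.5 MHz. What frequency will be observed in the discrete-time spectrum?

1.5 MHz

18 MHz mod fs = 1.5 MHz.
1.5 MHz ≤ fs/2 = 8.25 MHz, appears at 1.5 MHz.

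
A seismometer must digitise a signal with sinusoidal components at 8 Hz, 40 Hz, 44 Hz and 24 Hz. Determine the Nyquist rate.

Highest-frequency component: 44 Hz.
Nyquist rate = 2 × 44 Hz = 88 Hz.

88 Hz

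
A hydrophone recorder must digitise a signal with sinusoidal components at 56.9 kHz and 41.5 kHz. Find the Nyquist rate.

Highest-frequency component: 56.9 kHz.
Nyquist rate = 2 × 56.9 kHz = 113.8 kHz.

113.8 kHz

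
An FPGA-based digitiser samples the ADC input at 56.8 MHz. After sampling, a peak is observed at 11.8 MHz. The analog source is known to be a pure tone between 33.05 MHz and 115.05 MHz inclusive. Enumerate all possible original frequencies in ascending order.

45 MHz, 68.6 MHz, 101.8 MHz

Frequencies that alias to 11.8 MHz are k·fs ± 11.8 MHz for integer k ≥ 0.
k=0: 11.8 MHz.
k=1: 45 MHz, 68.6 MHz.
k=2: 101.8 MHz, 125.4 MHz.
k=3: 158.6 MHz, 182.2 MHz.
Within [33.05 MHz, 115.05 MHz]: 45 MHz, 68.6 MHz, 101.8 MHz.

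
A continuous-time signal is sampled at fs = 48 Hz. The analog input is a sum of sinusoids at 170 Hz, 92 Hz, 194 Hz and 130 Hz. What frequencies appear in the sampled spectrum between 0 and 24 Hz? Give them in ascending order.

2 Hz, 4 Hz, 14 Hz, 22 Hz

fs/2 = 24 Hz.
170 Hz mod fs = 26 Hz.
26 Hz > fs/2 = 24 Hz, folds to fs − 26 Hz = 22 Hz.
92 Hz mod fs = 44 Hz.
44 Hz > fs/2 = 24 Hz, folds to fs − 44 Hz = 4 Hz.
194 Hz mod fs = 2 Hz.
2 Hz ≤ fs/2 = 24 Hz, appears at 2 Hz.
130 Hz mod fs = 34 Hz.
34 Hz > fs/2 = 24 Hz, folds to fs − 34 Hz = 14 Hz.
Distinct values: {2 Hz, 4 Hz, 14 Hz, 22 Hz}.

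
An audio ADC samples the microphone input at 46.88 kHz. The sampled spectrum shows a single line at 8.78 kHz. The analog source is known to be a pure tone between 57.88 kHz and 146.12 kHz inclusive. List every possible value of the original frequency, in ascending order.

84.98 kHz, 102.54 kHz, 131.86 kHz

Frequencies that alias to 8.78 kHz are k·fs ± 8.78 kHz for integer k ≥ 0.
k=0: 8.78 kHz.
k=1: 38.1 kHz, 55.66 kHz.
k=2: 84.98 kHz, 102.54 kHz.
k=3: 131.86 kHz, 149.42 kHz.
k=4: 178.74 kHz, 196.3 kHz.
Within [57.88 kHz, 146.12 kHz]: 84.98 kHz, 102.54 kHz, 131.86 kHz.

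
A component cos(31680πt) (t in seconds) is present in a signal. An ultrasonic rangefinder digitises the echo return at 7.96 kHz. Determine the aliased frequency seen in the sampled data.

ω = 31680π rad/s → f = ω/(2π) = 15840 Hz = 15.84 kHz.
15.84 kHz mod fs = 7.88 kHz.
7.88 kHz > fs/2 = 3.98 kHz, folds to fs − 7.88 kHz = 0.08 kHz.

0.08 kHz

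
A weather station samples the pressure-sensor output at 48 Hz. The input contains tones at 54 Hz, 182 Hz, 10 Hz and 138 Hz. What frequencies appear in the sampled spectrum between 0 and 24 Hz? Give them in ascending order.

fs/2 = 24 Hz.
54 Hz mod fs = 6 Hz.
6 Hz ≤ fs/2 = 24 Hz, appears at 6 Hz.
182 Hz mod fs = 38 Hz.
38 Hz > fs/2 = 24 Hz, folds to fs − 38 Hz = 10 Hz.
10 Hz ≤ fs/2 = 24 Hz, passes unchanged.
138 Hz mod fs = 42 Hz.
42 Hz > fs/2 = 24 Hz, folds to fs − 42 Hz = 6 Hz.
Distinct values: {6 Hz, 10 Hz}.

6 Hz, 10 Hz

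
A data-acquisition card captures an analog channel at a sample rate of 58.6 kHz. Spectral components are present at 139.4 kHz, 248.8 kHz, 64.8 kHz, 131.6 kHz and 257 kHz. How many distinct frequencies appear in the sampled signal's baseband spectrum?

fs/2 = 29.3 kHz.
139.4 kHz mod fs = 22.2 kHz.
22.2 kHz ≤ fs/2 = 29.3 kHz, appears at 22.2 kHz.
248.8 kHz mod fs = 14.4 kHz.
14.4 kHz ≤ fs/2 = 29.3 kHz, appears at 14.4 kHz.
64.8 kHz mod fs = 6.2 kHz.
6.2 kHz ≤ fs/2 = 29.3 kHz, appears at 6.2 kHz.
131.6 kHz mod fs = 14.4 kHz.
14.4 kHz ≤ fs/2 = 29.3 kHz, appears at 14.4 kHz.
257 kHz mod fs = 22.6 kHz.
22.6 kHz ≤ fs/2 = 29.3 kHz, appears at 22.6 kHz.
Distinct values: {6.2 kHz, 14.4 kHz, 22.2 kHz, 22.6 kHz} → 4.

4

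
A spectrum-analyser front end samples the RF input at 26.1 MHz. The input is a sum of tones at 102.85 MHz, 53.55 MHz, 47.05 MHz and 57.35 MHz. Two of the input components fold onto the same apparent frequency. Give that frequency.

fs/2 = 13.05 MHz.
102.85 MHz mod fs = 24.55 MHz.
24.55 MHz > fs/2 = 13.05 MHz, folds to fs − 24.55 MHz = 1.55 MHz.
53.55 MHz mod fs = 1.35 MHz.
1.35 MHz ≤ fs/2 = 13.05 MHz, appears at 1.35 MHz.
47.05 MHz mod fs = 20.95 MHz.
20.95 MHz > fs/2 = 13.05 MHz, folds to fs − 20.95 MHz = 5.15 MHz.
57.35 MHz mod fs = 5.15 MHz.
5.15 MHz ≤ fs/2 = 13.05 MHz, appears at 5.15 MHz.
47.05 MHz and 57.35 MHz both map to 5.15 MHz.

5.15 MHz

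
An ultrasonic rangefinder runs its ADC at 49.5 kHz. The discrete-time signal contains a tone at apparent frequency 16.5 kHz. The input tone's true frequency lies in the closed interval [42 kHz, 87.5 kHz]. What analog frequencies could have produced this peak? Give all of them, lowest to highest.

Frequencies that alias to 16.5 kHz are k·fs ± 16.5 kHz for integer k ≥ 0.
k=0: 16.5 kHz.
k=1: 33 kHz, 66 kHz.
k=2: 82.5 kHz, 115.5 kHz.
k=3: 132 kHz, 165 kHz.
Within [42 kHz, 87.5 kHz]: 66 kHz, 82.5 kHz.

66 kHz, 82.5 kHz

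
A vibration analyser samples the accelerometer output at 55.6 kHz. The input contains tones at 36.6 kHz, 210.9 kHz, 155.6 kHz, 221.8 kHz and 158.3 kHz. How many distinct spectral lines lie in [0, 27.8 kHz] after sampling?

5

fs/2 = 27.8 kHz.
36.6 kHz > fs/2 = 27.8 kHz, folds to fs − 36.6 kHz = 19 kHz.
210.9 kHz mod fs = 44.1 kHz.
44.1 kHz > fs/2 = 27.8 kHz, folds to fs − 44.1 kHz = 11.5 kHz.
155.6 kHz mod fs = 44.4 kHz.
44.4 kHz > fs/2 = 27.8 kHz, folds to fs − 44.4 kHz = 11.2 kHz.
221.8 kHz mod fs = 55 kHz.
55 kHz > fs/2 = 27.8 kHz, folds to fs − 55 kHz = 0.6 kHz.
158.3 kHz mod fs = 47.1 kHz.
47.1 kHz > fs/2 = 27.8 kHz, folds to fs − 47.1 kHz = 8.5 kHz.
Distinct values: {0.6 kHz, 8.5 kHz, 11.2 kHz, 11.5 kHz, 19 kHz} → 5.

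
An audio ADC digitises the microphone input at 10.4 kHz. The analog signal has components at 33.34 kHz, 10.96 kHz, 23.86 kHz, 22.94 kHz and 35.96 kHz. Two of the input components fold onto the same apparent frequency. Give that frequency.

2.14 kHz

fs/2 = 5.2 kHz.
33.34 kHz mod fs = 2.14 kHz.
2.14 kHz ≤ fs/2 = 5.2 kHz, appears at 2.14 kHz.
10.96 kHz mod fs = 0.56 kHz.
0.56 kHz ≤ fs/2 = 5.2 kHz, appears at 0.56 kHz.
23.86 kHz mod fs = 3.06 kHz.
3.06 kHz ≤ fs/2 = 5.2 kHz, appears at 3.06 kHz.
22.94 kHz mod fs = 2.14 kHz.
2.14 kHz ≤ fs/2 = 5.2 kHz, appears at 2.14 kHz.
35.96 kHz mod fs = 4.76 kHz.
4.76 kHz ≤ fs/2 = 5.2 kHz, appears at 4.76 kHz.
22.94 kHz and 33.34 kHz both map to 2.14 kHz.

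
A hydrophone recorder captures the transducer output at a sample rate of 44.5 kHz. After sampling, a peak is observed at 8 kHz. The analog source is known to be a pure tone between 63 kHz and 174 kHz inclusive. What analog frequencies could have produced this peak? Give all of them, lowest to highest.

81 kHz, 97 kHz, 125.5 kHz, 141.5 kHz, 170 kHz

Frequencies that alias to 8 kHz are k·fs ± 8 kHz for integer k ≥ 0.
k=0: 8 kHz.
k=1: 36.5 kHz, 52.5 kHz.
k=2: 81 kHz, 97 kHz.
k=3: 125.5 kHz, 141.5 kHz.
k=4: 170 kHz, 186 kHz.
k=5: 214.5 kHz, 230.5 kHz.
Within [63 kHz, 174 kHz]: 81 kHz, 97 kHz, 125.5 kHz, 141.5 kHz, 170 kHz.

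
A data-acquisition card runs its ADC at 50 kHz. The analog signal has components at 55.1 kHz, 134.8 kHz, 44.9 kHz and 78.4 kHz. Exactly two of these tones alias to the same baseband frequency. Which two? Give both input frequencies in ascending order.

44.9 kHz, 55.1 kHz

fs/2 = 25 kHz.
55.1 kHz mod fs = 5.1 kHz.
5.1 kHz ≤ fs/2 = 25 kHz, appears at 5.1 kHz.
134.8 kHz mod fs = 34.8 kHz.
34.8 kHz > fs/2 = 25 kHz, folds to fs − 34.8 kHz = 15.2 kHz.
44.9 kHz > fs/2 = 25 kHz, folds to fs − 44.9 kHz = 5.1 kHz.
78.4 kHz mod fs = 28.4 kHz.
28.4 kHz > fs/2 = 25 kHz, folds to fs − 28.4 kHz = 21.6 kHz.
44.9 kHz and 55.1 kHz both map to 5.1 kHz.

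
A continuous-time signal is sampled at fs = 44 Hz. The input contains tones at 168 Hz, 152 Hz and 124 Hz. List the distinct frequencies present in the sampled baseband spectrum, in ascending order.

8 Hz, 20 Hz

fs/2 = 22 Hz.
168 Hz mod fs = 36 Hz.
36 Hz > fs/2 = 22 Hz, folds to fs − 36 Hz = 8 Hz.
152 Hz mod fs = 20 Hz.
20 Hz ≤ fs/2 = 22 Hz, appears at 20 Hz.
124 Hz mod fs = 36 Hz.
36 Hz > fs/2 = 22 Hz, folds to fs − 36 Hz = 8 Hz.
Distinct values: {8 Hz, 20 Hz}.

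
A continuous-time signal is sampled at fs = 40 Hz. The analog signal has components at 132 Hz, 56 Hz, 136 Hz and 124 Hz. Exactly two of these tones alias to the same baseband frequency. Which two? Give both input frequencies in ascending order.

fs/2 = 20 Hz.
132 Hz mod fs = 12 Hz.
12 Hz ≤ fs/2 = 20 Hz, appears at 12 Hz.
56 Hz mod fs = 16 Hz.
16 Hz ≤ fs/2 = 20 Hz, appears at 16 Hz.
136 Hz mod fs = 16 Hz.
16 Hz ≤ fs/2 = 20 Hz, appears at 16 Hz.
124 Hz mod fs = 4 Hz.
4 Hz ≤ fs/2 = 20 Hz, appears at 4 Hz.
56 Hz and 136 Hz both map to 16 Hz.

56 Hz, 136 Hz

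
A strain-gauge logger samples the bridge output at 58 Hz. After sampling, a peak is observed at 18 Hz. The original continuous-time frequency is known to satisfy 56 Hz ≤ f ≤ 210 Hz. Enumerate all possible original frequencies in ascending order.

76 Hz, 98 Hz, 134 Hz, 156 Hz, 192 Hz

Frequencies that alias to 18 Hz are k·fs ± 18 Hz for integer k ≥ 0.
k=0: 18 Hz.
k=1: 40 Hz, 76 Hz.
k=2: 98 Hz, 134 Hz.
k=3: 156 Hz, 192 Hz.
k=4: 214 Hz, 250 Hz.
Within [56 Hz, 210 Hz]: 76 Hz, 98 Hz, 134 Hz, 156 Hz, 192 Hz.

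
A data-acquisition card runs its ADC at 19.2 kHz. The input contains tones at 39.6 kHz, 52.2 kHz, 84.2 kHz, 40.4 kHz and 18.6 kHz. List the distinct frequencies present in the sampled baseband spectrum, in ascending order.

0.6 kHz, 1.2 kHz, 2 kHz, 5.4 kHz, 7.4 kHz

fs/2 = 9.6 kHz.
39.6 kHz mod fs = 1.2 kHz.
1.2 kHz ≤ fs/2 = 9.6 kHz, appears at 1.2 kHz.
52.2 kHz mod fs = 13.8 kHz.
13.8 kHz > fs/2 = 9.6 kHz, folds to fs − 13.8 kHz = 5.4 kHz.
84.2 kHz mod fs = 7.4 kHz.
7.4 kHz ≤ fs/2 = 9.6 kHz, appears at 7.4 kHz.
40.4 kHz mod fs = 2 kHz.
2 kHz ≤ fs/2 = 9.6 kHz, appears at 2 kHz.
18.6 kHz > fs/2 = 9.6 kHz, folds to fs − 18.6 kHz = 0.6 kHz.
Distinct values: {0.6 kHz, 1.2 kHz, 2 kHz, 5.4 kHz, 7.4 kHz}.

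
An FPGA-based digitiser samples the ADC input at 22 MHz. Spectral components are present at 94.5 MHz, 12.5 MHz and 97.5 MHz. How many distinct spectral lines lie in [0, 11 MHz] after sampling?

2

fs/2 = 11 MHz.
94.5 MHz mod fs = 6.5 MHz.
6.5 MHz ≤ fs/2 = 11 MHz, appears at 6.5 MHz.
12.5 MHz > fs/2 = 11 MHz, folds to fs − 12.5 MHz = 9.5 MHz.
97.5 MHz mod fs = 9.5 MHz.
9.5 MHz ≤ fs/2 = 11 MHz, appears at 9.5 MHz.
Distinct values: {6.5 MHz, 9.5 MHz} → 2.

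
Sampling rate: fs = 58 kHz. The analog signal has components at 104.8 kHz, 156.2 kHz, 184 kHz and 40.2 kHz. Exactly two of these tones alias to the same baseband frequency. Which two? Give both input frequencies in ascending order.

40.2 kHz, 156.2 kHz

fs/2 = 29 kHz.
104.8 kHz mod fs = 46.8 kHz.
46.8 kHz > fs/2 = 29 kHz, folds to fs − 46.8 kHz = 11.2 kHz.
156.2 kHz mod fs = 40.2 kHz.
40.2 kHz > fs/2 = 29 kHz, folds to fs − 40.2 kHz = 17.8 kHz.
184 kHz mod fs = 10 kHz.
10 kHz ≤ fs/2 = 29 kHz, appears at 10 kHz.
40.2 kHz > fs/2 = 29 kHz, folds to fs − 40.2 kHz = 17.8 kHz.
40.2 kHz and 156.2 kHz both map to 17.8 kHz.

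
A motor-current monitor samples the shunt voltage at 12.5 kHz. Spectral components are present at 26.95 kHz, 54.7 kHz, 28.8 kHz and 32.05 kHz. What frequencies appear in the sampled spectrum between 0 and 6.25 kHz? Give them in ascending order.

fs/2 = 6.25 kHz.
26.95 kHz mod fs = 1.95 kHz.
1.95 kHz ≤ fs/2 = 6.25 kHz, appears at 1.95 kHz.
54.7 kHz mod fs = 4.7 kHz.
4.7 kHz ≤ fs/2 = 6.25 kHz, appears at 4.7 kHz.
28.8 kHz mod fs = 3.8 kHz.
3.8 kHz ≤ fs/2 = 6.25 kHz, appears at 3.8 kHz.
32.05 kHz mod fs = 7.05 kHz.
7.05 kHz > fs/2 = 6.25 kHz, folds to fs − 7.05 kHz = 5.45 kHz.
Distinct values: {1.95 kHz, 3.8 kHz, 4.7 kHz, 5.45 kHz}.

1.95 kHz, 3.8 kHz, 4.7 kHz, 5.45 kHz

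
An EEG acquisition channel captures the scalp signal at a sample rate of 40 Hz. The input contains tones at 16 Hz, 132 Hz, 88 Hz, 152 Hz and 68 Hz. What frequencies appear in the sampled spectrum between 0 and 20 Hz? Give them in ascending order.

8 Hz, 12 Hz, 16 Hz

fs/2 = 20 Hz.
16 Hz ≤ fs/2 = 20 Hz, passes unchanged.
132 Hz mod fs = 12 Hz.
12 Hz ≤ fs/2 = 20 Hz, appears at 12 Hz.
88 Hz mod fs = 8 Hz.
8 Hz ≤ fs/2 = 20 Hz, appears at 8 Hz.
152 Hz mod fs = 32 Hz.
32 Hz > fs/2 = 20 Hz, folds to fs − 32 Hz = 8 Hz.
68 Hz mod fs = 28 Hz.
28 Hz > fs/2 = 20 Hz, folds to fs − 28 Hz = 12 Hz.
Distinct values: {8 Hz, 12 Hz, 16 Hz}.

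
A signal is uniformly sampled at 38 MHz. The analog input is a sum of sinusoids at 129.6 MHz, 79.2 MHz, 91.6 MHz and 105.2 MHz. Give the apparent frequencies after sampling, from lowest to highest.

fs/2 = 19 MHz.
129.6 MHz mod fs = 15.6 MHz.
15.6 MHz ≤ fs/2 = 19 MHz, appears at 15.6 MHz.
79.2 MHz mod fs = 3.2 MHz.
3.2 MHz ≤ fs/2 = 19 MHz, appears at 3.2 MHz.
91.6 MHz mod fs = 15.6 MHz.
15.6 MHz ≤ fs/2 = 19 MHz, appears at 15.6 MHz.
105.2 MHz mod fs = 29.2 MHz.
29.2 MHz > fs/2 = 19 MHz, folds to fs − 29.2 MHz = 8.8 MHz.
Distinct values: {3.2 MHz, 8.8 MHz, 15.6 MHz}.

3.2 MHz, 8.8 MHz, 15.6 MHz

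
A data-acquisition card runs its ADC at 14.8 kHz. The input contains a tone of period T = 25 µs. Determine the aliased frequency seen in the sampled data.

T = 25 µs → f = 1/T = 40 kHz.
40 kHz mod fs = 10.4 kHz.
10.4 kHz > fs/2 = 7.4 kHz, folds to fs − 10.4 kHz = 4.4 kHz.

4.4 kHz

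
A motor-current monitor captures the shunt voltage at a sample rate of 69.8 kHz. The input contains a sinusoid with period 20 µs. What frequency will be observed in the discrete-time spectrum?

T = 20 µs → f = 1/T = 50 kHz.
50 kHz > fs/2 = 34.9 kHz, folds to fs − 50 kHz = 19.8 kHz.

19.8 kHz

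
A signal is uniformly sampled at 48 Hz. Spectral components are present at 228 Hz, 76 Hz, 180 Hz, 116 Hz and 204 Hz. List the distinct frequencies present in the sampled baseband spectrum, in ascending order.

12 Hz, 20 Hz

fs/2 = 24 Hz.
228 Hz mod fs = 36 Hz.
36 Hz > fs/2 = 24 Hz, folds to fs − 36 Hz = 12 Hz.
76 Hz mod fs = 28 Hz.
28 Hz > fs/2 = 24 Hz, folds to fs − 28 Hz = 20 Hz.
180 Hz mod fs = 36 Hz.
36 Hz > fs/2 = 24 Hz, folds to fs − 36 Hz = 12 Hz.
116 Hz mod fs = 20 Hz.
20 Hz ≤ fs/2 = 24 Hz, appears at 20 Hz.
204 Hz mod fs = 12 Hz.
12 Hz ≤ fs/2 = 24 Hz, appears at 12 Hz.
Distinct values: {12 Hz, 20 Hz}.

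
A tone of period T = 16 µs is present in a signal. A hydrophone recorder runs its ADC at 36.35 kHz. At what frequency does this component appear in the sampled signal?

10.2 kHz

T = 16 µs → f = 1/T = 62.5 kHz.
62.5 kHz mod fs = 26.15 kHz.
26.15 kHz > fs/2 = 18.175 kHz, folds to fs − 26.15 kHz = 10.2 kHz.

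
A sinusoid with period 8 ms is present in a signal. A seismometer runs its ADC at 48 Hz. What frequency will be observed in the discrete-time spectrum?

19 Hz

T = 8 ms → f = 1/T = 125 Hz.
125 Hz mod fs = 29 Hz.
29 Hz > fs/2 = 24 Hz, folds to fs − 29 Hz = 19 Hz.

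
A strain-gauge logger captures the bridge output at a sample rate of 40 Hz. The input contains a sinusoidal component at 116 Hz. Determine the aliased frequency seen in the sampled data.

116 Hz mod fs = 36 Hz.
36 Hz > fs/2 = 20 Hz, folds to fs − 36 Hz = 4 Hz.

4 Hz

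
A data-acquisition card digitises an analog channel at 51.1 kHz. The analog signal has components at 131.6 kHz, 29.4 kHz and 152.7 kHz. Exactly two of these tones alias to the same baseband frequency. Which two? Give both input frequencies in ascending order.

29.4 kHz, 131.6 kHz

fs/2 = 25.55 kHz.
131.6 kHz mod fs = 29.4 kHz.
29.4 kHz > fs/2 = 25.55 kHz, folds to fs − 29.4 kHz = 21.7 kHz.
29.4 kHz > fs/2 = 25.55 kHz, folds to fs − 29.4 kHz = 21.7 kHz.
152.7 kHz mod fs = 50.5 kHz.
50.5 kHz > fs/2 = 25.55 kHz, folds to fs − 50.5 kHz = 0.6 kHz.
29.4 kHz and 131.6 kHz both map to 21.7 kHz.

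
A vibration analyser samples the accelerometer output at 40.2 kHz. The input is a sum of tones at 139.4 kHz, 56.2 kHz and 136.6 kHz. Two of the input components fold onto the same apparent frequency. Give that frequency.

16 kHz

fs/2 = 20.1 kHz.
139.4 kHz mod fs = 18.8 kHz.
18.8 kHz ≤ fs/2 = 20.1 kHz, appears at 18.8 kHz.
56.2 kHz mod fs = 16 kHz.
16 kHz ≤ fs/2 = 20.1 kHz, appears at 16 kHz.
136.6 kHz mod fs = 16 kHz.
16 kHz ≤ fs/2 = 20.1 kHz, appears at 16 kHz.
56.2 kHz and 136.6 kHz both map to 16 kHz.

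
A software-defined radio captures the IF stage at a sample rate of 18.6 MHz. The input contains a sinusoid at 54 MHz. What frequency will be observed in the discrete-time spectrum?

1.8 MHz

54 MHz mod fs = 16.8 MHz.
16.8 MHz > fs/2 = 9.3 MHz, folds to fs − 16.8 MHz = 1.8 MHz.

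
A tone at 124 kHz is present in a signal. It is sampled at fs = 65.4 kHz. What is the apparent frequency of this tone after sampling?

124 kHz mod fs = 58.6 kHz.
58.6 kHz > fs/2 = 32.7 kHz, folds to fs − 58.6 kHz = 6.8 kHz.

6.8 kHz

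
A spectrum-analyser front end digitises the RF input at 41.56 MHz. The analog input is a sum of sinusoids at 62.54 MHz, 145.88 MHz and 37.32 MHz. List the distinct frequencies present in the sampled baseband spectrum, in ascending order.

fs/2 = 20.78 MHz.
62.54 MHz mod fs = 20.98 MHz.
20.98 MHz > fs/2 = 20.78 MHz, folds to fs − 20.98 MHz = 20.58 MHz.
145.88 MHz mod fs = 21.2 MHz.
21.2 MHz > fs/2 = 20.78 MHz, folds to fs − 21.2 MHz = 20.36 MHz.
37.32 MHz > fs/2 = 20.78 MHz, folds to fs − 37.32 MHz = 4.24 MHz.
Distinct values: {4.24 MHz, 20.36 MHz, 20.58 MHz}.

4.24 MHz, 20.36 MHz, 20.58 MHz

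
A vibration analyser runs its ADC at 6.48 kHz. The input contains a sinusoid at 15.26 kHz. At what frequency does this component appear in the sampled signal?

2.3 kHz

15.26 kHz mod fs = 2.3 kHz.
2.3 kHz ≤ fs/2 = 3.24 kHz, appears at 2.3 kHz.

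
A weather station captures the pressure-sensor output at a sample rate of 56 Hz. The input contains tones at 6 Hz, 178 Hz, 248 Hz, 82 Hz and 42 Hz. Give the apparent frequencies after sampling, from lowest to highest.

fs/2 = 28 Hz.
6 Hz ≤ fs/2 = 28 Hz, passes unchanged.
178 Hz mod fs = 10 Hz.
10 Hz ≤ fs/2 = 28 Hz, appears at 10 Hz.
248 Hz mod fs = 24 Hz.
24 Hz ≤ fs/2 = 28 Hz, appears at 24 Hz.
82 Hz mod fs = 26 Hz.
26 Hz ≤ fs/2 = 28 Hz, appears at 26 Hz.
42 Hz > fs/2 = 28 Hz, folds to fs − 42 Hz = 14 Hz.
Distinct values: {6 Hz, 10 Hz, 14 Hz, 24 Hz, 26 Hz}.

6 Hz, 10 Hz, 14 Hz, 24 Hz, 26 Hz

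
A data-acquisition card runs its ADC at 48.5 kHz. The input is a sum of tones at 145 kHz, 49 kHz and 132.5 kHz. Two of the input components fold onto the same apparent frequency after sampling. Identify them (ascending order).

49 kHz, 145 kHz

fs/2 = 24.25 kHz.
145 kHz mod fs = 48 kHz.
48 kHz > fs/2 = 24.25 kHz, folds to fs − 48 kHz = 0.5 kHz.
49 kHz mod fs = 0.5 kHz.
0.5 kHz ≤ fs/2 = 24.25 kHz, appears at 0.5 kHz.
132.5 kHz mod fs = 35.5 kHz.
35.5 kHz > fs/2 = 24.25 kHz, folds to fs − 35.5 kHz = 13 kHz.
49 kHz and 145 kHz both map to 0.5 kHz.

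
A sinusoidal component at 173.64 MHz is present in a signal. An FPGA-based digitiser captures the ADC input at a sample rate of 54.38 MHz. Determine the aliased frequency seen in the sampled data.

173.64 MHz mod fs = 10.5 MHz.
10.5 MHz ≤ fs/2 = 27.19 MHz, appears at 10.5 MHz.

10.5 MHz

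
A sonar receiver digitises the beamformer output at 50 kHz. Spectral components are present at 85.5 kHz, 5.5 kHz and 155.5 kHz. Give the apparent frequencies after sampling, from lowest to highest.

fs/2 = 25 kHz.
85.5 kHz mod fs = 35.5 kHz.
35.5 kHz > fs/2 = 25 kHz, folds to fs − 35.5 kHz = 14.5 kHz.
5.5 kHz ≤ fs/2 = 25 kHz, passes unchanged.
155.5 kHz mod fs = 5.5 kHz.
5.5 kHz ≤ fs/2 = 25 kHz, appears at 5.5 kHz.
Distinct values: {5.5 kHz, 14.5 kHz}.

5.5 kHz, 14.5 kHz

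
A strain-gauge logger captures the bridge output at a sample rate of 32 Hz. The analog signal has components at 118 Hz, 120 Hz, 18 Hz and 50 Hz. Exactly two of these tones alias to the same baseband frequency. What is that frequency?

fs/2 = 16 Hz.
118 Hz mod fs = 22 Hz.
22 Hz > fs/2 = 16 Hz, folds to fs − 22 Hz = 10 Hz.
120 Hz mod fs = 24 Hz.
24 Hz > fs/2 = 16 Hz, folds to fs − 24 Hz = 8 Hz.
18 Hz > fs/2 = 16 Hz, folds to fs − 18 Hz = 14 Hz.
50 Hz mod fs = 18 Hz.
18 Hz > fs/2 = 16 Hz, folds to fs − 18 Hz = 14 Hz.
18 Hz and 50 Hz both map to 14 Hz.

14 Hz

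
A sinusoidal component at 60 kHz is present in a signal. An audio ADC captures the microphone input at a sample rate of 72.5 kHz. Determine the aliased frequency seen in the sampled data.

60 kHz > fs/2 = 36.25 kHz, folds to fs − 60 kHz = 12.5 kHz.

12.5 kHz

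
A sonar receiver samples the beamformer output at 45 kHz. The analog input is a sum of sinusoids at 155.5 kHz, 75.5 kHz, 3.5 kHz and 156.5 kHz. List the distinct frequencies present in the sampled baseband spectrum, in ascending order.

fs/2 = 22.5 kHz.
155.5 kHz mod fs = 20.5 kHz.
20.5 kHz ≤ fs/2 = 22.5 kHz, appears at 20.5 kHz.
75.5 kHz mod fs = 30.5 kHz.
30.5 kHz > fs/2 = 22.5 kHz, folds to fs − 30.5 kHz = 14.5 kHz.
3.5 kHz ≤ fs/2 = 22.5 kHz, passes unchanged.
156.5 kHz mod fs = 21.5 kHz.
21.5 kHz ≤ fs/2 = 22.5 kHz, appears at 21.5 kHz.
Distinct values: {3.5 kHz, 14.5 kHz, 20.5 kHz, 21.5 kHz}.

3.5 kHz, 14.5 kHz, 20.5 kHz, 21.5 kHz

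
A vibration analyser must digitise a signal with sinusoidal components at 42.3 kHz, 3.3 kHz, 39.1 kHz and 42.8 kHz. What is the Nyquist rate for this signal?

85.6 kHz

Highest-frequency component: 42.8 kHz.
Nyquist rate = 2 × 42.8 kHz = 85.6 kHz.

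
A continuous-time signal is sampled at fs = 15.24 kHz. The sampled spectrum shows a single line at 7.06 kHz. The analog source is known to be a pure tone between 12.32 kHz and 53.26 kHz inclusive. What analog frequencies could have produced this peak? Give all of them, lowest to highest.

Frequencies that alias to 7.06 kHz are k·fs ± 7.06 kHz for integer k ≥ 0.
k=0: 7.06 kHz.
k=1: 8.18 kHz, 22.3 kHz.
k=2: 23.42 kHz, 37.54 kHz.
k=3: 38.66 kHz, 52.78 kHz.
k=4: 53.9 kHz, 68.02 kHz.
Within [12.32 kHz, 53.26 kHz]: 22.3 kHz, 23.42 kHz, 37.54 kHz, 38.66 kHz, 52.78 kHz.

22.3 kHz, 23.42 kHz, 37.54 kHz, 38.66 kHz, 52.78 kHz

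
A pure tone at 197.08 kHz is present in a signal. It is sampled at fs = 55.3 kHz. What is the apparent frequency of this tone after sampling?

24.12 kHz

197.08 kHz mod fs = 31.18 kHz.
31.18 kHz > fs/2 = 27.65 kHz, folds to fs − 31.18 kHz = 24.12 kHz.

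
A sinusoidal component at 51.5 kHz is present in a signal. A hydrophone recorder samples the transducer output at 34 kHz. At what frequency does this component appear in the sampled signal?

16.5 kHz

51.5 kHz mod fs = 17.5 kHz.
17.5 kHz > fs/2 = 17 kHz, folds to fs − 17.5 kHz = 16.5 kHz.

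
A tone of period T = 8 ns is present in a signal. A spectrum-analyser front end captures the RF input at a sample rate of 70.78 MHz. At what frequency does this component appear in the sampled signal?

16.56 MHz

T = 8 ns → f = 1/T = 125 MHz.
125 MHz mod fs = 54.22 MHz.
54.22 MHz > fs/2 = 35.39 MHz, folds to fs − 54.22 MHz = 16.56 MHz.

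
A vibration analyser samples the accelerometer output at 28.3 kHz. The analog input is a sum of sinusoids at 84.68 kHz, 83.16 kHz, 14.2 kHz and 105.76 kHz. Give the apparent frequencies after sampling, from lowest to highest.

fs/2 = 14.15 kHz.
84.68 kHz mod fs = 28.08 kHz.
28.08 kHz > fs/2 = 14.15 kHz, folds to fs − 28.08 kHz = 0.22 kHz.
83.16 kHz mod fs = 26.56 kHz.
26.56 kHz > fs/2 = 14.15 kHz, folds to fs − 26.56 kHz = 1.74 kHz.
14.2 kHz > fs/2 = 14.15 kHz, folds to fs − 14.2 kHz = 14.1 kHz.
105.76 kHz mod fs = 20.86 kHz.
20.86 kHz > fs/2 = 14.15 kHz, folds to fs − 20.86 kHz = 7.44 kHz.
Distinct values: {0.22 kHz, 1.74 kHz, 7.44 kHz, 14.1 kHz}.

0.22 kHz, 1.74 kHz, 7.44 kHz, 14.1 kHz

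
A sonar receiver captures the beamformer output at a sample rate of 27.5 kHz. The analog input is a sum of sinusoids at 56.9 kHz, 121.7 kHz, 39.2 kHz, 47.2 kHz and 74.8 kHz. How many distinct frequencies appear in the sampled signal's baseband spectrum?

fs/2 = 13.75 kHz.
56.9 kHz mod fs = 1.9 kHz.
1.9 kHz ≤ fs/2 = 13.75 kHz, appears at 1.9 kHz.
121.7 kHz mod fs = 11.7 kHz.
11.7 kHz ≤ fs/2 = 13.75 kHz, appears at 11.7 kHz.
39.2 kHz mod fs = 11.7 kHz.
11.7 kHz ≤ fs/2 = 13.75 kHz, appears at 11.7 kHz.
47.2 kHz mod fs = 19.7 kHz.
19.7 kHz > fs/2 = 13.75 kHz, folds to fs − 19.7 kHz = 7.8 kHz.
74.8 kHz mod fs = 19.8 kHz.
19.8 kHz > fs/2 = 13.75 kHz, folds to fs − 19.8 kHz = 7.7 kHz.
Distinct values: {1.9 kHz, 7.7 kHz, 7.8 kHz, 11.7 kHz} → 4.

4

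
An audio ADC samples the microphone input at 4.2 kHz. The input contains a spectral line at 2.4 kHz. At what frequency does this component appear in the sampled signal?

1.8 kHz

2.4 kHz > fs/2 = 2.1 kHz, folds to fs − 2.4 kHz = 1.8 kHz.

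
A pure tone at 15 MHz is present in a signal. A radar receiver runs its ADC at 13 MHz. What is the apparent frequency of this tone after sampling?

2 MHz

15 MHz mod fs = 2 MHz.
2 MHz ≤ fs/2 = 6.5 MHz, appears at 2 MHz.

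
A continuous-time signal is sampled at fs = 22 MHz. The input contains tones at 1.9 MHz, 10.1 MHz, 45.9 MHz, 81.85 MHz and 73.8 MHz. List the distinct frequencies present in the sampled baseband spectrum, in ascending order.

fs/2 = 11 MHz.
1.9 MHz ≤ fs/2 = 11 MHz, passes unchanged.
10.1 MHz ≤ fs/2 = 11 MHz, passes unchanged.
45.9 MHz mod fs = 1.9 MHz.
1.9 MHz ≤ fs/2 = 11 MHz, appears at 1.9 MHz.
81.85 MHz mod fs = 15.85 MHz.
15.85 MHz > fs/2 = 11 MHz, folds to fs − 15.85 MHz = 6.15 MHz.
73.8 MHz mod fs = 7.8 MHz.
7.8 MHz ≤ fs/2 = 11 MHz, appears at 7.8 MHz.
Distinct values: {1.9 MHz, 6.15 MHz, 7.8 MHz, 10.1 MHz}.

1.9 MHz, 6.15 MHz, 7.8 MHz, 10.1 MHz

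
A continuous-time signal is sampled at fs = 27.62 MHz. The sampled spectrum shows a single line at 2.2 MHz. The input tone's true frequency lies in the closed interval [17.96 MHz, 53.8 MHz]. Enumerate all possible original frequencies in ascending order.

25.42 MHz, 29.82 MHz, 53.04 MHz

Frequencies that alias to 2.2 MHz are k·fs ± 2.2 MHz for integer k ≥ 0.
k=0: 2.2 MHz.
k=1: 25.42 MHz, 29.82 MHz.
k=2: 53.04 MHz, 57.44 MHz.
k=3: 80.66 MHz, 85.06 MHz.
Within [17.96 MHz, 53.8 MHz]: 25.42 MHz, 29.82 MHz, 53.04 MHz.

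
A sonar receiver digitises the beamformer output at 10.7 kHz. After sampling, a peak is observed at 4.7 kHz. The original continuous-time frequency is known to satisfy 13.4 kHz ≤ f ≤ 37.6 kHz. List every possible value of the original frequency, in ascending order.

Frequencies that alias to 4.7 kHz are k·fs ± 4.7 kHz for integer k ≥ 0.
k=0: 4.7 kHz.
k=1: 6 kHz, 15.4 kHz.
k=2: 16.7 kHz, 26.1 kHz.
k=3: 27.4 kHz, 36.8 kHz.
k=4: 38.1 kHz, 47.5 kHz.
Within [13.4 kHz, 37.6 kHz]: 15.4 kHz, 16.7 kHz, 26.1 kHz, 27.4 kHz, 36.8 kHz.

15.4 kHz, 16.7 kHz, 26.1 kHz, 27.4 kHz, 36.8 kHz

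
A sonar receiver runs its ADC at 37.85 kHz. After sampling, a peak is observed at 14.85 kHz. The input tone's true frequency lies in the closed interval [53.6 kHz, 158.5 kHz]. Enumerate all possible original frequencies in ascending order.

Frequencies that alias to 14.85 kHz are k·fs ± 14.85 kHz for integer k ≥ 0.
k=0: 14.85 kHz.
k=1: 23 kHz, 52.7 kHz.
k=2: 60.85 kHz, 90.55 kHz.
k=3: 98.7 kHz, 128.4 kHz.
k=4: 136.55 kHz, 166.25 kHz.
k=5: 174.4 kHz, 204.1 kHz.
Within [53.6 kHz, 158.5 kHz]: 60.85 kHz, 90.55 kHz, 98.7 kHz, 128.4 kHz, 136.55 kHz.

60.85 kHz, 90.55 kHz, 98.7 kHz, 128.4 kHz, 136.55 kHz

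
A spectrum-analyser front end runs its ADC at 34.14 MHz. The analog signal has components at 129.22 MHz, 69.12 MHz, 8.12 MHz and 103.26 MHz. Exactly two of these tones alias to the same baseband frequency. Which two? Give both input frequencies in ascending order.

69.12 MHz, 103.26 MHz

fs/2 = 17.07 MHz.
129.22 MHz mod fs = 26.8 MHz.
26.8 MHz > fs/2 = 17.07 MHz, folds to fs − 26.8 MHz = 7.34 MHz.
69.12 MHz mod fs = 0.84 MHz.
0.84 MHz ≤ fs/2 = 17.07 MHz, appears at 0.84 MHz.
8.12 MHz ≤ fs/2 = 17.07 MHz, passes unchanged.
103.26 MHz mod fs = 0.84 MHz.
0.84 MHz ≤ fs/2 = 17.07 MHz, appears at 0.84 MHz.
69.12 MHz and 103.26 MHz both map to 0.84 MHz.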